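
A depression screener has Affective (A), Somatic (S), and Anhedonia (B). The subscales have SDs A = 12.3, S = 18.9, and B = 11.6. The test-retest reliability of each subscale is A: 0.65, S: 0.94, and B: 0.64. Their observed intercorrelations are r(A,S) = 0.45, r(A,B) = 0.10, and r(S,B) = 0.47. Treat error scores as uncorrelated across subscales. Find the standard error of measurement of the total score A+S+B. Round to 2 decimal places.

Var(total) = 643.06 + 443.845 = 1086.9.
True-score variance = 520.234 + 443.845 = 964.079, so reliability = 0.8870.
Error variance = 1086.9 − 964.079 = 122.826; SEM = √122.826 = 11.08.

11.08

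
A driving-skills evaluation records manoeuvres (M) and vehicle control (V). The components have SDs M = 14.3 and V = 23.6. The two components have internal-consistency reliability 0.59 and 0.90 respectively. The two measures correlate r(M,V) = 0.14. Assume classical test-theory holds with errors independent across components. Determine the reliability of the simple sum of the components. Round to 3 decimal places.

Var(M+V) = 14.3² + 23.6² + 2·[14.3·23.6·0.14] = 761.45 + 94.4944 = 855.944.
Because errors are independent across components, Cov(Tᵢ,Tⱼ) = Cov(Xᵢ,Xⱼ); the off-diagonal part of the true-score variance is the same as above.
True-score variance = [14.3²·0.59 + 23.6²·0.90] + 94.4944 = 621.913 + 94.4944 = 716.408.
Reliability = 716.408 / 855.944 = 0.837.

0.837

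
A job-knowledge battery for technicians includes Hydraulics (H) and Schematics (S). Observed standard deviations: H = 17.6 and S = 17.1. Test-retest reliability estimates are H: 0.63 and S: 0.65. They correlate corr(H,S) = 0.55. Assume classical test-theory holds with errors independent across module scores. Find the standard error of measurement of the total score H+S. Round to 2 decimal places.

14.73

Var(total) = 602.17 + 331.056 = 933.226.
True-score variance = 385.215 + 331.056 = 716.271, so reliability = 0.7675.
Error variance = 933.226 − 716.271 = 216.955; SEM = √216.955 = 14.73.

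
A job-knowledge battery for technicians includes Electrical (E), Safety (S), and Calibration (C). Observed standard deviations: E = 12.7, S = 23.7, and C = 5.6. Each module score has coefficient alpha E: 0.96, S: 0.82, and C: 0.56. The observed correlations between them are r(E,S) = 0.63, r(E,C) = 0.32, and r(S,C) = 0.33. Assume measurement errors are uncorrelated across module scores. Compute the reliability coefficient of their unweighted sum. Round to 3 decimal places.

Var(E+S+C) = 12.7² + 23.7² + 5.6² + 2·[12.7·23.7·0.63 + 12.7·5.6·0.32 + 23.7·5.6·0.33] = 754.34 + 512.359 = 1266.7.
Under uncorrelated errors the observed covariances equal the true-score covariances, so only the own-variance terms attenuate.
True-score variance = [12.7²·0.96 + 23.7²·0.82 + 5.6²·0.56] + 512.359 = 632.986 + 512.359 = 1145.35.
Reliability = 1145.35 / 1266.7 = 0.904.

0.904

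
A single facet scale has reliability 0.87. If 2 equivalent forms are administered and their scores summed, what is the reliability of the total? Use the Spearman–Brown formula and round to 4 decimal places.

0.9305

ρ_k = kρ / (1 + (k−1)ρ) = 2·0.87 / (1 + 1·0.87) = 1.740 / 1.870 = 0.9305.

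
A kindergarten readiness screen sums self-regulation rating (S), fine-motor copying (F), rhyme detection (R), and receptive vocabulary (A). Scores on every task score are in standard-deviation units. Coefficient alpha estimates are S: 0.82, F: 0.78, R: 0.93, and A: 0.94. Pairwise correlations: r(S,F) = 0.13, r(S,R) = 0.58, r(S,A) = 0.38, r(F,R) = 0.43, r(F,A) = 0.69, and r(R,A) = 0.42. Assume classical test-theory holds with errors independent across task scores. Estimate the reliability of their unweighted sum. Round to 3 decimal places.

Var(S+F+R+A) = 4 + 2·[0.13 + 0.58 + 0.38 + 0.43 + 0.69 + 0.42] = 4 + 5.26 = 9.26.
Under uncorrelated errors the observed covariances equal the true-score covariances, so only the own-variance terms attenuate.
True-score variance = [0.82 + 0.78 + 0.93 + 0.94] + 5.26 = 3.47 + 5.26 = 8.73.
Reliability = 8.73 / 9.26 = 0.943.

0.943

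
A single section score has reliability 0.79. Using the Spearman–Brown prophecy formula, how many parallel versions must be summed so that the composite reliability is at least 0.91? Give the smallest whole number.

k ≥ ρ*(1−ρ₁)/(ρ₁(1−ρ*)) = 0.91·0.21 / (0.79·0.09) = 2.688.
Smallest integer k = 3.

3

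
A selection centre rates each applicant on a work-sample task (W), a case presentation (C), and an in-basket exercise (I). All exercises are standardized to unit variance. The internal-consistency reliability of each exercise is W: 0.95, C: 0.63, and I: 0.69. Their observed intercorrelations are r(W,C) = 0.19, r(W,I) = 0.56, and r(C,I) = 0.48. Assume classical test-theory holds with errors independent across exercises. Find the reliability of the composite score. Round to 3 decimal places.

0.866

Var(W+C+I) = 3 + 2·[0.19 + 0.56 + 0.48] = 3 + 2.46 = 5.46.
With uncorrelated errors the cross-covariances are all true-score covariance, so they carry over unchanged; only the diagonal terms shrink to ρᵢσᵢ².
True-score variance = [0.95 + 0.63 + 0.69] + 2.46 = 2.27 + 2.46 = 4.73.
Reliability = 4.73 / 5.46 = 0.866.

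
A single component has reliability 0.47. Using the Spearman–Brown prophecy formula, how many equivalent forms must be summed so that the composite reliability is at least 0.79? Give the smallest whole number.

5

k ≥ ρ*(1−ρ₁)/(ρ₁(1−ρ*)) = 0.79·0.53 / (0.47·0.21) = 4.242.
Smallest integer k = 5.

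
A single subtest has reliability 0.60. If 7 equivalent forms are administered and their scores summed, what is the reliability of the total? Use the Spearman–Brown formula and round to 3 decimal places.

0.913

ρ_k = kρ / (1 + (k−1)ρ) = 7·0.60 / (1 + 6·0.60) = 4.200 / 4.600 = 0.913.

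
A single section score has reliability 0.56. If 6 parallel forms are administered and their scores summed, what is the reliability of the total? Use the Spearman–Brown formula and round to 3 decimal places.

0.884

ρ_k = kρ / (1 + (k−1)ρ) = 6·0.56 / (1 + 5·0.56) = 3.360 / 3.800 = 0.884.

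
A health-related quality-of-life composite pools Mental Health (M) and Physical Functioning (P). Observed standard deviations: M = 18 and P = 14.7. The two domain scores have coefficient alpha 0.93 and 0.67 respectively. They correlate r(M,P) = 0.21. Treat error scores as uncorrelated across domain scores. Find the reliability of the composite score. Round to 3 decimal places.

0.856

Var(M+P) = 18² + 14.7² + 2·[18·14.7·0.21] = 540.09 + 111.132 = 651.222.
With uncorrelated errors the cross-covariances are all true-score covariance, so they carry over unchanged; only the diagonal terms shrink to ρᵢσᵢ².
True-score variance = [18²·0.93 + 14.7²·0.67] + 111.132 = 446.1 + 111.132 = 557.232.
Reliability = 557.232 / 651.222 = 0.856.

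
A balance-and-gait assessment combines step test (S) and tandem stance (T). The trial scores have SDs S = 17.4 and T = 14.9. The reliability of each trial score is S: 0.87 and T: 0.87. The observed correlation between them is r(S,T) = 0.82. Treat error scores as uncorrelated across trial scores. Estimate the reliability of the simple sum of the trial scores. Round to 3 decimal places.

0.928

Var(S+T) = 17.4² + 14.9² + 2·[17.4·14.9·0.82] = 524.77 + 425.186 = 949.956.
Under uncorrelated errors the observed covariances equal the true-score covariances, so only the own-variance terms attenuate.
True-score variance = [17.4²·0.87 + 14.9²·0.87] + 425.186 = 456.55 + 425.186 = 881.736.
Reliability = 881.736 / 949.956 = 0.928.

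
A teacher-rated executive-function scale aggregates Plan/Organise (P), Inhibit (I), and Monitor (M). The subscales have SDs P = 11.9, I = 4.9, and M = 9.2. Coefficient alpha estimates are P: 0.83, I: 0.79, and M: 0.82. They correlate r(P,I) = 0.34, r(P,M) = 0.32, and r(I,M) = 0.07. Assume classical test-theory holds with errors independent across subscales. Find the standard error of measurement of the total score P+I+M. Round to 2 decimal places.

6.66

Var(total) = 250.26 + 116.029 = 366.289.
True-score variance = 205.909 + 116.029 = 321.938, so reliability = 0.8789.
Error variance = 366.289 − 321.938 = 44.351; SEM = √44.351 = 6.66.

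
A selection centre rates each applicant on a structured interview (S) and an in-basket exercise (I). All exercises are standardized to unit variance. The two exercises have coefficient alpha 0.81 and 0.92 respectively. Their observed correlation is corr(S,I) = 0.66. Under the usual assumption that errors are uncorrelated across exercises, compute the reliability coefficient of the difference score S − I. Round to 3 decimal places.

0.603

Var(S−I) = 1 + 1 − 2·0.66 = 2 − 1.32 = 0.68.
With uncorrelated errors the cross-covariances are all true-score covariance, so they carry over unchanged; only the diagonal terms shrink to ρᵢσᵢ².
True-score variance = [0.81 + 0.92] − 1.32 = 1.73 − 1.32 = 0.41.
Reliability = 0.41 / 0.68 = 0.603.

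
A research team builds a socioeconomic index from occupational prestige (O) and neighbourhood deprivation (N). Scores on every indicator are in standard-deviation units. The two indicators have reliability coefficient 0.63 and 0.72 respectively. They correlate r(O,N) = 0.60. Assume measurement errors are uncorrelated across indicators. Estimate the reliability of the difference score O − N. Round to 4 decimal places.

0.1875

Var(O−N) = 1 + 1 − 2·0.60 = 2 − 1.2 = 0.8.
With uncorrelated errors the cross-covariances are all true-score covariance, so they carry over unchanged; only the diagonal terms shrink to ρᵢσᵢ².
True-score variance = [0.63 + 0.72] − 1.2 = 1.35 − 1.2 = 0.15.
Reliability = 0.15 / 0.8 = 0.1875.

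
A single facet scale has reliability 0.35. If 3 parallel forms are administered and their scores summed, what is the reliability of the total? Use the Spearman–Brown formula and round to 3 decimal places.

ρ_k = kρ / (1 + (k−1)ρ) = 3·0.35 / (1 + 2·0.35) = 1.050 / 1.700 = 0.618.

0.618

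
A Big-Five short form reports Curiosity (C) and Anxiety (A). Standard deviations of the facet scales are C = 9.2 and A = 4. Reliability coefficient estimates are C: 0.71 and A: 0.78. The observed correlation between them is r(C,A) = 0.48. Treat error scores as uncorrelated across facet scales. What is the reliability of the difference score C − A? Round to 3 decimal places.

Var(C−A) = 9.2² + 4² − 2·9.2·4·0.48 = 100.64 − 35.328 = 65.312.
With uncorrelated errors the cross-covariances are all true-score covariance, so they carry over unchanged; only the diagonal terms shrink to ρᵢσᵢ².
True-score variance = [9.2²·0.71 + 4²·0.78] − 35.328 = 72.5744 − 35.328 = 37.2464.
Reliability = 37.2464 / 65.312 = 0.570.

0.570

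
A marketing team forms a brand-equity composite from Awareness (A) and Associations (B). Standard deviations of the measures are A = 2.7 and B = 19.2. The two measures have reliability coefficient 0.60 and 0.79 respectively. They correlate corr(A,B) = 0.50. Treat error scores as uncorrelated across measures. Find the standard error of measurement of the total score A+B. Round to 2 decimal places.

Var(total) = 375.93 + 51.84 = 427.77.
True-score variance = 295.6 + 51.84 = 347.44, so reliability = 0.8122.
Error variance = 427.77 − 347.44 = 80.3304; SEM = √80.3304 = 8.96.

8.96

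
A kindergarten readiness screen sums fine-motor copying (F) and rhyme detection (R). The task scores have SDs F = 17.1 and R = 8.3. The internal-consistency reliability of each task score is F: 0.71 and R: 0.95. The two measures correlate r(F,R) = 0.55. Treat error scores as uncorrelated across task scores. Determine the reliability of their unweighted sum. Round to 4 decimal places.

Var(F+R) = 17.1² + 8.3² + 2·[17.1·8.3·0.55] = 361.3 + 156.123 = 517.423.
With uncorrelated errors the cross-covariances are all true-score covariance, so they carry over unchanged; only the diagonal terms shrink to ρᵢσᵢ².
True-score variance = [17.1²·0.71 + 8.3²·0.95] + 156.123 = 273.057 + 156.123 = 429.18.
Reliability = 429.18 / 517.423 = 0.8295.

0.8295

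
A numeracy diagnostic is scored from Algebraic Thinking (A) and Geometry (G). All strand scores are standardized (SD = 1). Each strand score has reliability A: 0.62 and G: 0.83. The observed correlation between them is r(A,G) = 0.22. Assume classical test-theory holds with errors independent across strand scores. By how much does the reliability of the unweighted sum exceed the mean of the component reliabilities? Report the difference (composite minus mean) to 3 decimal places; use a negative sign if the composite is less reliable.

Var(sum) = 2 + 0.44 = 2.44; true-score variance = 1.45 + 0.44 = 1.89; composite reliability = 0.7746.
Mean component reliability = 0.7250.
Difference = 0.7746 − 0.7250 = 0.050.

0.050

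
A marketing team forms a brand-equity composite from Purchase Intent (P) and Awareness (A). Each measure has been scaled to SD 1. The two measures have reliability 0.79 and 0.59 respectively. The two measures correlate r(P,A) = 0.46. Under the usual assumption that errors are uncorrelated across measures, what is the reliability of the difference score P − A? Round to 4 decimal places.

Var(P−A) = 1 + 1 − 2·0.46 = 2 − 0.92 = 1.08.
Because errors are independent across components, Cov(Tᵢ,Tⱼ) = Cov(Xᵢ,Xⱼ); the off-diagonal part of the true-score variance is the same as above.
True-score variance = [0.79 + 0.59] − 0.92 = 1.38 − 0.92 = 0.46.
Reliability = 0.46 / 1.08 = 0.4259.

0.4259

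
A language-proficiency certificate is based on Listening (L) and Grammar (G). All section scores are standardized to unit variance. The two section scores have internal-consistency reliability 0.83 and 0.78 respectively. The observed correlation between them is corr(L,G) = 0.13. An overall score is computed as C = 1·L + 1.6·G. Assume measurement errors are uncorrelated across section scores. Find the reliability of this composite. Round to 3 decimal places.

0.816

Var(C) = 1 + 1.6² + 2·[1.6·0.13] = 3.56 + 0.416 = 3.976.
Because errors are independent across components, Cov(Tᵢ,Tⱼ) = Cov(Xᵢ,Xⱼ); the off-diagonal part of the true-score variance is the same as above.
True-score variance = [0.83 + 1.6²·0.78] + 0.416 = 2.8268 + 0.416 = 3.2428.
Reliability = 3.2428 / 3.976 = 0.816.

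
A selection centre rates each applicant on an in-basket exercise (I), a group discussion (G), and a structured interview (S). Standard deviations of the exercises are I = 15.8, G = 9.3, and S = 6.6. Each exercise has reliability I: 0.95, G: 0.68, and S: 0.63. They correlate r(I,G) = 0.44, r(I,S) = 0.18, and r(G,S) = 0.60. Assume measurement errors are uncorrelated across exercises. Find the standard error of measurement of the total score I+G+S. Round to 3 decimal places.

Var(total) = 379.69 + 240.504 = 620.194.
True-score variance = 323.414 + 240.504 = 563.918, so reliability = 0.9093.
Error variance = 620.194 − 563.918 = 56.276; SEM = √56.276 = 7.502.

7.502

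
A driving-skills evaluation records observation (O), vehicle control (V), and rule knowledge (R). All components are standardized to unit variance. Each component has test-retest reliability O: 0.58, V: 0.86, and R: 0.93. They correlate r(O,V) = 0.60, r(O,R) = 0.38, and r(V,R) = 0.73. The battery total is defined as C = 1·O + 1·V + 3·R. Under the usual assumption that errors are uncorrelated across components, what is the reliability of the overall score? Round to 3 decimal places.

0.937

Var(C) = 1 + 1 + 3² + 2·[0.60 + 3·0.38 + 3·0.73] = 11 + 7.86 = 18.86.
Because errors are independent across components, Cov(Tᵢ,Tⱼ) = Cov(Xᵢ,Xⱼ); the off-diagonal part of the true-score variance is the same as above.
True-score variance = [0.58 + 0.86 + 3²·0.93] + 7.86 = 9.81 + 7.86 = 17.67.
Reliability = 17.67 / 18.86 = 0.937.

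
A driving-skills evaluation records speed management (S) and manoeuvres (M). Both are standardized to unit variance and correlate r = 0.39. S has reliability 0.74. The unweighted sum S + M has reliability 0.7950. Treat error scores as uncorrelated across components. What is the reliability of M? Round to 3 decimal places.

Var(S+M) = 2 + 2·0.39 = 2.780.
True-score variance = ρ_S + ρ_M + 2·0.39, so 0.7950 = (0.74 + ρ_M + 0.78) / 2.780.
ρ_M = 0.7950·2.780 − 0.74 − 0.78 = 0.690.

0.690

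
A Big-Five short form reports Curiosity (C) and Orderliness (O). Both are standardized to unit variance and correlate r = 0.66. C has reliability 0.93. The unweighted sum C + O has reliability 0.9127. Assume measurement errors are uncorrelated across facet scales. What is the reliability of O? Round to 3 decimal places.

Var(C+O) = 2 + 2·0.66 = 3.320.
True-score variance = ρ_C + ρ_O + 2·0.66, so 0.9127 = (0.93 + ρ_O + 1.32) / 3.320.
ρ_O = 0.9127·3.320 − 0.93 − 1.32 = 0.780.

0.780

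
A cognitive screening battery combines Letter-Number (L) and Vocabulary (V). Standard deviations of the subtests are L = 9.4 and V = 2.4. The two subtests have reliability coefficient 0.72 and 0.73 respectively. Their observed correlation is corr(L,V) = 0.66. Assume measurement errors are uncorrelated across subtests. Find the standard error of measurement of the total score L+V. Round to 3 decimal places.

5.128

Var(total) = 94.12 + 29.7792 = 123.899.
True-score variance = 67.824 + 29.7792 = 97.6032, so reliability = 0.7878.
Error variance = 123.899 − 97.6032 = 26.296; SEM = √26.296 = 5.128.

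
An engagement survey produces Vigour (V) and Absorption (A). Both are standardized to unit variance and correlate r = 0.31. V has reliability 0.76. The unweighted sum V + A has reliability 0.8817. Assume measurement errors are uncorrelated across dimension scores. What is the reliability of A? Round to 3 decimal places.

0.930

Var(V+A) = 2 + 2·0.31 = 2.620.
True-score variance = ρ_V + ρ_A + 2·0.31, so 0.8817 = (0.76 + ρ_A + 0.62) / 2.620.
ρ_A = 0.8817·2.620 − 0.76 − 0.62 = 0.930.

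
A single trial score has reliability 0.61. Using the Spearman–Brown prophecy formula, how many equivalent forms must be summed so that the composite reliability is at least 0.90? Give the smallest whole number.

k ≥ ρ*(1−ρ₁)/(ρ₁(1−ρ*)) = 0.90·0.39 / (0.61·0.10) = 5.754.
Smallest integer k = 6.

6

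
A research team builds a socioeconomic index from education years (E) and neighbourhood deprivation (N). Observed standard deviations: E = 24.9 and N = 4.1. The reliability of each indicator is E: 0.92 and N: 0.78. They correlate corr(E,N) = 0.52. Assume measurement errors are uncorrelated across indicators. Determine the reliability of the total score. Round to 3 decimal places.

0.928

Var(E+N) = 24.9² + 4.1² + 2·[24.9·4.1·0.52] = 636.82 + 106.174 = 742.994.
Because errors are independent across components, Cov(Tᵢ,Tⱼ) = Cov(Xᵢ,Xⱼ); the off-diagonal part of the true-score variance is the same as above.
True-score variance = [24.9²·0.92 + 4.1²·0.78] + 106.174 = 583.521 + 106.174 = 689.695.
Reliability = 689.695 / 742.994 = 0.928.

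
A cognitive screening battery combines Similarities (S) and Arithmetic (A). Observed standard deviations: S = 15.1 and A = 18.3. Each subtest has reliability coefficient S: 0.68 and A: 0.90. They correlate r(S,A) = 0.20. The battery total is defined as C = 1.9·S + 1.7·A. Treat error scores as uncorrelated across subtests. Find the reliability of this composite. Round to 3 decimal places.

Var(C) = 1.9²·15.1² + 1.7²·18.3² + 2·[3.23·15.1·18.3·0.20] = 1790.95 + 357.018 = 2147.97.
With uncorrelated errors the cross-covariances are all true-score covariance, so they carry over unchanged; only the diagonal terms shrink to ρᵢσᵢ².
True-score variance = [1.9²·15.1²·0.68 + 1.7²·18.3²·0.90] + 357.018 = 1430.77 + 357.018 = 1787.79.
Reliability = 1787.79 / 2147.97 = 0.832.

0.832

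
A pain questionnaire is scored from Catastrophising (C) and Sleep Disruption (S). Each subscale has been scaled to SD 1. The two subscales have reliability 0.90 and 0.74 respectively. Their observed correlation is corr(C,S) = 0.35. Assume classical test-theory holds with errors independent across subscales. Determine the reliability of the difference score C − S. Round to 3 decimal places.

0.723

Var(C−S) = 1 + 1 − 2·0.35 = 2 − 0.7 = 1.3.
Because errors are independent across components, Cov(Tᵢ,Tⱼ) = Cov(Xᵢ,Xⱼ); the off-diagonal part of the true-score variance is the same as above.
True-score variance = [0.90 + 0.74] − 0.7 = 1.64 − 0.7 = 0.94.
Reliability = 0.94 / 1.3 = 0.723.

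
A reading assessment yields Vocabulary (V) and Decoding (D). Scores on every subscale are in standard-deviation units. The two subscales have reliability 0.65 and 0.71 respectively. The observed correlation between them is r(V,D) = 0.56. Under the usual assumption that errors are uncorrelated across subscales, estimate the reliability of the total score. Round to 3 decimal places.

0.795

Var(V+D) = 2 + 2·[0.56] = 2 + 1.12 = 3.12.
Under uncorrelated errors the observed covariances equal the true-score covariances, so only the own-variance terms attenuate.
True-score variance = [0.65 + 0.71] + 1.12 = 1.36 + 1.12 = 2.48.
Reliability = 2.48 / 3.12 = 0.795.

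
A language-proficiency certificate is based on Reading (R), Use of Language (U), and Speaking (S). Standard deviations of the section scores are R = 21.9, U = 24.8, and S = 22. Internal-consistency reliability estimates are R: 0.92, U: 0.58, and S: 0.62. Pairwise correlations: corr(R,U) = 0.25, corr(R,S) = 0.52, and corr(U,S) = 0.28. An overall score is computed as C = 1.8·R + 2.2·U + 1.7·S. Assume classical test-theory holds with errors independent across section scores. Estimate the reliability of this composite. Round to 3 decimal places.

0.803

Var(C) = 1.8²·21.9² + 2.2²·24.8² + 1.7²·22² + 2·[3.96·21.9·24.8·0.25 + 3.06·21.9·22·0.52 + 3.74·24.8·22·0.28] = 5929.49 + 3751.36 = 9680.85.
Because errors are independent across components, Cov(Tᵢ,Tⱼ) = Cov(Xᵢ,Xⱼ); the off-diagonal part of the true-score variance is the same as above.
True-score variance = [1.8²·21.9²·0.92 + 2.2²·24.8²·0.58 + 1.7²·22²·0.62] + 3751.36 = 4023.39 + 3751.36 = 7774.76.
Reliability = 7774.76 / 9680.85 = 0.803.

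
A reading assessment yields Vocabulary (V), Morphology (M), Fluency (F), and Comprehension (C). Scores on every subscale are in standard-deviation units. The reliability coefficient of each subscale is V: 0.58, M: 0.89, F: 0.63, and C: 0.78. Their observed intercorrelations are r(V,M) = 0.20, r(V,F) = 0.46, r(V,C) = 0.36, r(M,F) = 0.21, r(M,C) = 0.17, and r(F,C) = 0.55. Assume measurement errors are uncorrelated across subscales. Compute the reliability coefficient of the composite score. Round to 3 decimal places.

0.858

Var(V+M+F+C) = 4 + 2·[0.20 + 0.46 + 0.36 + 0.21 + 0.17 + 0.55] = 4 + 3.9 = 7.9.
Because errors are independent across components, Cov(Tᵢ,Tⱼ) = Cov(Xᵢ,Xⱼ); the off-diagonal part of the true-score variance is the same as above.
True-score variance = [0.58 + 0.89 + 0.63 + 0.78] + 3.9 = 2.88 + 3.9 = 6.78.
Reliability = 6.78 / 7.9 = 0.858.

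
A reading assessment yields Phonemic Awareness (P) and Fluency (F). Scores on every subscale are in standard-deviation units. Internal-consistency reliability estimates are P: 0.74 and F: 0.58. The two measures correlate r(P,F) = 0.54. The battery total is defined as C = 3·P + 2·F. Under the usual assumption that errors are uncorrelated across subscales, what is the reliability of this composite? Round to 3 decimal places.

0.794

Var(C) = 3² + 2² + 2·[6·0.54] = 13 + 6.48 = 19.48.
Under uncorrelated errors the observed covariances equal the true-score covariances, so only the own-variance terms attenuate.
True-score variance = [3²·0.74 + 2²·0.58] + 6.48 = 8.98 + 6.48 = 15.46.
Reliability = 15.46 / 19.48 = 0.794.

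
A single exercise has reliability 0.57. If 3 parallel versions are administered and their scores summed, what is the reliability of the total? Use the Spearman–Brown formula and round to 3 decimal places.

ρ_k = kρ / (1 + (k−1)ρ) = 3·0.57 / (1 + 2·0.57) = 1.710 / 2.140 = 0.799.

0.799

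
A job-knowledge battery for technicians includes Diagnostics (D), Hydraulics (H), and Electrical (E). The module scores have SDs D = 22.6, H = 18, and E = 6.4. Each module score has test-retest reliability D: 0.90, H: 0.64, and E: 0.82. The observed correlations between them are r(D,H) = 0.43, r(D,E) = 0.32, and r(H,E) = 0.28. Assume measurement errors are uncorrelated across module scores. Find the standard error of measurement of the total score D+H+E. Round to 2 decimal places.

13.23

Var(total) = 875.72 + 506.93 = 1382.65.
True-score variance = 700.631 + 506.93 = 1207.56, so reliability = 0.8734.
Error variance = 1382.65 − 1207.56 = 175.089; SEM = √175.089 = 13.23.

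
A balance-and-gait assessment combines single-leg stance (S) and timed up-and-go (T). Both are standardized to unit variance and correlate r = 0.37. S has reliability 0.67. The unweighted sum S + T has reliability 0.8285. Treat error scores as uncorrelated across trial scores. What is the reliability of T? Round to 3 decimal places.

Var(S+T) = 2 + 2·0.37 = 2.740.
True-score variance = ρ_S + ρ_T + 2·0.37, so 0.8285 = (0.67 + ρ_T + 0.74) / 2.740.
ρ_T = 0.8285·2.740 − 0.67 − 0.74 = 0.860.

0.860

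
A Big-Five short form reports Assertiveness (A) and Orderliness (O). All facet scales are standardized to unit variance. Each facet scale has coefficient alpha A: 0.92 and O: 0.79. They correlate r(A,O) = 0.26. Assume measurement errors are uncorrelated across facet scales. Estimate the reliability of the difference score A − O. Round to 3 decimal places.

Var(A−O) = 1 + 1 − 2·0.26 = 2 − 0.52 = 1.48.
Because errors are independent across components, Cov(Tᵢ,Tⱼ) = Cov(Xᵢ,Xⱼ); the off-diagonal part of the true-score variance is the same as above.
True-score variance = [0.92 + 0.79] − 0.52 = 1.71 − 0.52 = 1.19.
Reliability = 1.19 / 1.48 = 0.804.

0.804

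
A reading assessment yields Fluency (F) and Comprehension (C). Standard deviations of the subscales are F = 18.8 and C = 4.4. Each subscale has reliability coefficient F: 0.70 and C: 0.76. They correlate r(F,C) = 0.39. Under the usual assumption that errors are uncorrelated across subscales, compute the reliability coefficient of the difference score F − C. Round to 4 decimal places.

Var(F−C) = 18.8² + 4.4² − 2·18.8·4.4·0.39 = 372.8 − 64.5216 = 308.278.
Under uncorrelated errors the observed covariances equal the true-score covariances, so only the own-variance terms attenuate.
True-score variance = [18.8²·0.70 + 4.4²·0.76] − 64.5216 = 262.122 − 64.5216 = 197.6.
Reliability = 197.6 / 308.278 = 0.6410.

0.6410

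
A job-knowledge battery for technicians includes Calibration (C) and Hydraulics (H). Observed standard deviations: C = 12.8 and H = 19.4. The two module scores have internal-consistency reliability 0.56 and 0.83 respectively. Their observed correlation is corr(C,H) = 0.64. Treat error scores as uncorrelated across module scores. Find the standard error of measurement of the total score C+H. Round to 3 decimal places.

Var(total) = 540.2 + 317.85 = 858.05.
True-score variance = 404.129 + 317.85 = 721.979, so reliability = 0.8414.
Error variance = 858.05 − 721.979 = 136.071; SEM = √136.071 = 11.665.

11.665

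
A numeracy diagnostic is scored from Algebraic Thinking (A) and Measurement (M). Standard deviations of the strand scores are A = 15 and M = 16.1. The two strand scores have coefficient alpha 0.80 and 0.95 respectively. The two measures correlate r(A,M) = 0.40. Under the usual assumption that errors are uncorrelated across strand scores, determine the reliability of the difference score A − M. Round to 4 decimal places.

0.8008

Var(A−M) = 15² + 16.1² − 2·15·16.1·0.40 = 484.21 − 193.2 = 291.01.
Because errors are independent across components, Cov(Tᵢ,Tⱼ) = Cov(Xᵢ,Xⱼ); the off-diagonal part of the true-score variance is the same as above.
True-score variance = [15²·0.80 + 16.1²·0.95] − 193.2 = 426.25 − 193.2 = 233.049.
Reliability = 233.049 / 291.01 = 0.8008.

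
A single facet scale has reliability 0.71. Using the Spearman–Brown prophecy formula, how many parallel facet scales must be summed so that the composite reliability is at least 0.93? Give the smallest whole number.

6

k ≥ ρ*(1−ρ₁)/(ρ₁(1−ρ*)) = 0.93·0.29 / (0.71·0.07) = 5.427.
Smallest integer k = 6.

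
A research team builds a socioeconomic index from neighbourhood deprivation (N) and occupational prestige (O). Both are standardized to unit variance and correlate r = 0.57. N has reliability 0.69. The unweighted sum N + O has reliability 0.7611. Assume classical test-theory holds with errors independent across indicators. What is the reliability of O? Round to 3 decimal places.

0.560

Var(N+O) = 2 + 2·0.57 = 3.140.
True-score variance = ρ_N + ρ_O + 2·0.57, so 0.7611 = (0.69 + ρ_O + 1.14) / 3.140.
ρ_O = 0.7611·3.140 − 0.69 − 1.14 = 0.560.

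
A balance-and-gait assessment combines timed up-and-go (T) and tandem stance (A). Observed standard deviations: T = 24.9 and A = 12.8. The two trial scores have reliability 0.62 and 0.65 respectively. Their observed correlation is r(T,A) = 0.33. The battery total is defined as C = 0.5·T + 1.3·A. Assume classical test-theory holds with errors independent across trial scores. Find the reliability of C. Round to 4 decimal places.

0.7260

Var(C) = 0.5²·24.9² + 1.3²·12.8² + 2·[0.65·24.9·12.8·0.33] = 431.892 + 136.731 = 568.623.
Because errors are independent across components, Cov(Tᵢ,Tⱼ) = Cov(Xᵢ,Xⱼ); the off-diagonal part of the true-score variance is the same as above.
True-score variance = [0.5²·24.9²·0.62 + 1.3²·12.8²·0.65] + 136.731 = 276.08 + 136.731 = 412.811.
Reliability = 412.811 / 568.623 = 0.7260.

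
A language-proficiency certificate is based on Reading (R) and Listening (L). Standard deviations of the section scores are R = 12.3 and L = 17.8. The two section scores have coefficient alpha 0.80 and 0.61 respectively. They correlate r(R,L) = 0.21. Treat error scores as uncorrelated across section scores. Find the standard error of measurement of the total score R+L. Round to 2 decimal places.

Var(total) = 468.13 + 91.9548 = 560.085.
True-score variance = 314.304 + 91.9548 = 406.259, so reliability = 0.7254.
Error variance = 560.085 − 406.259 = 153.826; SEM = √153.826 = 12.40.

12.40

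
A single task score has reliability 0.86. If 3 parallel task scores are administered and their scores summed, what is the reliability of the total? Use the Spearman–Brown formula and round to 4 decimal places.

0.9485

ρ_k = kρ / (1 + (k−1)ρ) = 3·0.86 / (1 + 2·0.86) = 2.580 / 2.720 = 0.9485.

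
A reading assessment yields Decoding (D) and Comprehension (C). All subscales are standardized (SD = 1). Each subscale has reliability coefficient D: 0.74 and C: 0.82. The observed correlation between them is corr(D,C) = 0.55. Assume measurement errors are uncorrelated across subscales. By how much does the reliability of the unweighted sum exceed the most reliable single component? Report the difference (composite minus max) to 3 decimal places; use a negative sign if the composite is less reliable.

Var(sum) = 2 + 1.1 = 3.1; true-score variance = 1.56 + 1.1 = 2.66; composite reliability = 0.8581.
Max component reliability = 0.8200.
Difference = 0.8581 − 0.8200 = 0.038.

0.038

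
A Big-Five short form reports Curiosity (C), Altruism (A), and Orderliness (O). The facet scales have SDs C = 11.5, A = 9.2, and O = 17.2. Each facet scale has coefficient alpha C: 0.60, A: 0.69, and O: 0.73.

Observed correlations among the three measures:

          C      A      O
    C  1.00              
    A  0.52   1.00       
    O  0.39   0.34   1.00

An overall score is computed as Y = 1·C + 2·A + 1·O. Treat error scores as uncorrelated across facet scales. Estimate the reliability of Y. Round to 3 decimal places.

0.825

Var(Y) = 11.5² + 2²·9.2² + 17.2² + 2·[2·11.5·9.2·0.52 + 11.5·17.2·0.39 + 2·9.2·17.2·0.34] = 766.65 + 589.554 = 1356.2.
Because errors are independent across components, Cov(Tᵢ,Tⱼ) = Cov(Xᵢ,Xⱼ); the off-diagonal part of the true-score variance is the same as above.
True-score variance = [11.5²·0.60 + 2²·9.2²·0.69 + 17.2²·0.73] + 589.554 = 528.92 + 589.554 = 1118.47.
Reliability = 1118.47 / 1356.2 = 0.825.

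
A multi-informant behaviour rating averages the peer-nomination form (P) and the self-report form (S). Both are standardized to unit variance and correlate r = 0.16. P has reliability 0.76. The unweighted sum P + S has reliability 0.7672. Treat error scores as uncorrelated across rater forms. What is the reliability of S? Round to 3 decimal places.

Var(P+S) = 2 + 2·0.16 = 2.320.
True-score variance = ρ_P + ρ_S + 2·0.16, so 0.7672 = (0.76 + ρ_S + 0.32) / 2.320.
ρ_S = 0.7672·2.320 − 0.76 − 0.32 = 0.700.

0.700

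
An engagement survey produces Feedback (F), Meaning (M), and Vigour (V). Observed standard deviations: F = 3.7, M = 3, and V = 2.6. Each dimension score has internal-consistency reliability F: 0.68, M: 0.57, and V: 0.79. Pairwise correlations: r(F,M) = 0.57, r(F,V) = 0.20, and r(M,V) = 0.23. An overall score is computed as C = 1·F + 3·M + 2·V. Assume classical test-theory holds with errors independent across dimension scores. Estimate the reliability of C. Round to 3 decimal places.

Var(C) = 3.7² + 3²·3² + 2²·2.6² + 2·[3·3.7·3·0.57 + 2·3.7·2.6·0.20 + 6·3·2.6·0.23] = 121.73 + 67.186 = 188.916.
Because errors are independent across components, Cov(Tᵢ,Tⱼ) = Cov(Xᵢ,Xⱼ); the off-diagonal part of the true-score variance is the same as above.
True-score variance = [3.7²·0.68 + 3²·3²·0.57 + 2²·2.6²·0.79] + 67.186 = 76.8408 + 67.186 = 144.027.
Reliability = 144.027 / 188.916 = 0.762.

0.762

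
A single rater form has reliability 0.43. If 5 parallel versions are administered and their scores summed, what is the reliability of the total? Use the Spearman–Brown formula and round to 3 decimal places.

0.790

ρ_k = kρ / (1 + (k−1)ρ) = 5·0.43 / (1 + 4·0.43) = 2.150 / 2.720 = 0.790.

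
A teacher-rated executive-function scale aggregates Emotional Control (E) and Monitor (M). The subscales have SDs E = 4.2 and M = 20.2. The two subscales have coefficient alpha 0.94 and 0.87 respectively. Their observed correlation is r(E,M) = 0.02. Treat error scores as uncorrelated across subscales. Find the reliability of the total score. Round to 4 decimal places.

Var(E+M) = 4.2² + 20.2² + 2·[4.2·20.2·0.02] = 425.68 + 3.3936 = 429.074.
Because errors are independent across components, Cov(Tᵢ,Tⱼ) = Cov(Xᵢ,Xⱼ); the off-diagonal part of the true-score variance is the same as above.
True-score variance = [4.2²·0.94 + 20.2²·0.87] + 3.3936 = 371.576 + 3.3936 = 374.97.
Reliability = 374.97 / 429.074 = 0.8739.

0.8739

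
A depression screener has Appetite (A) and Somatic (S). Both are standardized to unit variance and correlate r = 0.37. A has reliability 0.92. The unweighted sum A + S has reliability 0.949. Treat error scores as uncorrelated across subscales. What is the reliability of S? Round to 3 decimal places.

Var(A+S) = 2 + 2·0.37 = 2.740.
True-score variance = ρ_A + ρ_S + 2·0.37, so 0.949 = (0.92 + ρ_S + 0.74) / 2.740.
ρ_S = 0.949·2.740 − 0.92 − 0.74 = 0.940.

0.940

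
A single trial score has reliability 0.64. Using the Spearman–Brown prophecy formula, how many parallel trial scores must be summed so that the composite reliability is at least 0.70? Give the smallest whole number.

2

k ≥ ρ*(1−ρ₁)/(ρ₁(1−ρ*)) = 0.70·0.36 / (0.64·0.30) = 1.312.
Smallest integer k = 2.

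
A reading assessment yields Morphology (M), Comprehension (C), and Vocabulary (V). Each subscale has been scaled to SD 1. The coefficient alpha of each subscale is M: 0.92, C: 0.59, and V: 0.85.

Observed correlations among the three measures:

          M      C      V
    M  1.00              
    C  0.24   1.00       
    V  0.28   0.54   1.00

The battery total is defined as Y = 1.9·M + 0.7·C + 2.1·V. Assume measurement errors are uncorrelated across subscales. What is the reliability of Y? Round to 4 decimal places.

Var(Y) = 1.9² + 0.7² + 2.1² + 2·[1.33·0.24 + 3.99·0.28 + 1.47·0.54] = 8.51 + 4.4604 = 12.9704.
With uncorrelated errors the cross-covariances are all true-score covariance, so they carry over unchanged; only the diagonal terms shrink to ρᵢσᵢ².
True-score variance = [1.9²·0.92 + 0.7²·0.59 + 2.1²·0.85] + 4.4604 = 7.3588 + 4.4604 = 11.8192.
Reliability = 11.8192 / 12.9704 = 0.9112.

0.9112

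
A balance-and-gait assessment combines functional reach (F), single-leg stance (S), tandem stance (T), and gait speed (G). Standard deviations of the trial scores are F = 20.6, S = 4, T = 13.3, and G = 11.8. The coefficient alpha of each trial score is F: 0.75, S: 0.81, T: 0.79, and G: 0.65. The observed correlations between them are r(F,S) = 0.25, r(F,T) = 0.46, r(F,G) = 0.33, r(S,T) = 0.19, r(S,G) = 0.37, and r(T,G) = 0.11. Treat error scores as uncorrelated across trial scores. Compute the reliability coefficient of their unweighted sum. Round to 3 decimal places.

Var(F+S+T+G) = 20.6² + 4² + 13.3² + 11.8² + 2·[20.6·4·0.25 + 20.6·13.3·0.46 + 20.6·11.8·0.33 + 4·13.3·0.19 + 4·11.8·0.37 + 13.3·11.8·0.11] = 756.49 + 543.365 = 1299.86.
With uncorrelated errors the cross-covariances are all true-score covariance, so they carry over unchanged; only the diagonal terms shrink to ρᵢσᵢ².
True-score variance = [20.6²·0.75 + 4²·0.81 + 13.3²·0.79 + 11.8²·0.65] + 543.365 = 561.479 + 543.365 = 1104.84.
Reliability = 1104.84 / 1299.86 = 0.850.

0.850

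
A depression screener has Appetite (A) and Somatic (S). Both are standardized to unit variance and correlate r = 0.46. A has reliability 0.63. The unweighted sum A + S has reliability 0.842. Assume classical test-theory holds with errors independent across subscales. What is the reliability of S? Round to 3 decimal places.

0.909

Var(A+S) = 2 + 2·0.46 = 2.920.
True-score variance = ρ_A + ρ_S + 2·0.46, so 0.842 = (0.63 + ρ_S + 0.92) / 2.920.
ρ_S = 0.842·2.920 − 0.63 − 0.92 = 0.909.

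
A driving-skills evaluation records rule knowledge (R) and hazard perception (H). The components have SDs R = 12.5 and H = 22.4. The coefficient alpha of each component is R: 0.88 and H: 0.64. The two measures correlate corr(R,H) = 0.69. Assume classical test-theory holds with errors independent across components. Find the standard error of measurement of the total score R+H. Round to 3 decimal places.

14.120

Var(total) = 658.01 + 386.4 = 1044.41.
True-score variance = 458.626 + 386.4 = 845.026, so reliability = 0.8091.
Error variance = 1044.41 − 845.026 = 199.384; SEM = √199.384 = 14.120.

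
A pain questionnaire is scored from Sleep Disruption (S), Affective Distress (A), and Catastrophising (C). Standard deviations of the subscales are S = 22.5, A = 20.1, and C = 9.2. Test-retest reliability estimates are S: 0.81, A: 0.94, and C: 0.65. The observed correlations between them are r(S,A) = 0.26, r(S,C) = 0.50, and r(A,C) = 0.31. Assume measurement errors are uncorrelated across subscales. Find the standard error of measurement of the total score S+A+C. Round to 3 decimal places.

Var(total) = 994.9 + 556.82 = 1551.72.
True-score variance = 844.848 + 556.82 = 1401.67, so reliability = 0.9033.
Error variance = 1551.72 − 1401.67 = 150.052; SEM = √150.052 = 12.250.

12.250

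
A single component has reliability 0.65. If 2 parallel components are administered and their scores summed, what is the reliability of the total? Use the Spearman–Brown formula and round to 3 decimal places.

ρ_k = kρ / (1 + (k−1)ρ) = 2·0.65 / (1 + 1·0.65) = 1.300 / 1.650 = 0.788.

0.788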